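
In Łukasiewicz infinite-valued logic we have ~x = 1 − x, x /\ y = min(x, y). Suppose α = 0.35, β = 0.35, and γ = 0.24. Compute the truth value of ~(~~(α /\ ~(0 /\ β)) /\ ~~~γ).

0 /\ β = min(0.00, 0.35) = 0.00
~(0 /\ β) = 1 − 0.00 = 1.00
α /\ ~(0 /\ β) = min(0.35, 1.00) = 0.35
~(α /\ ~(0 /\ β)) = 1 − 0.35 = 0.65
~~(α /\ ~(0 /\ β)) = 1 − 0.65 = 0.35
~γ = 1 − 0.24 = 0.76
~~γ = 1 − 0.76 = 0.24
~~~γ = 1 − 0.24 = 0.76
~~(α /\ ~(0 /\ β)) /\ ~~~γ = min(0.35, 0.76) = 0.35
~(~~(α /\ ~(0 /\ β)) /\ ~~~γ) = 1 − 0.35 = 0.65

0.65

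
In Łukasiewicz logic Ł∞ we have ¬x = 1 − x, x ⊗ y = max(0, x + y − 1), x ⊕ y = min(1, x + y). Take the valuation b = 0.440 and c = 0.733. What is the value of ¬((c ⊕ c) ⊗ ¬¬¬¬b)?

c ⊕ c = min(1, 0.733 + 0.733) = min(1, 1.466) = 1.000
¬b = 1 − 0.440 = 0.560
¬¬b = 1 − 0.560 = 0.440
¬¬¬b = 1 − 0.440 = 0.560
¬¬¬¬b = 1 − 0.560 = 0.440
(c ⊕ c) ⊗ ¬¬¬¬b = max(0, 1.000 + 0.440 − 1) = max(0, 0.440) = 0.440
¬((c ⊕ c) ⊗ ¬¬¬¬b) = 1 − 0.440 = 0.560

0.560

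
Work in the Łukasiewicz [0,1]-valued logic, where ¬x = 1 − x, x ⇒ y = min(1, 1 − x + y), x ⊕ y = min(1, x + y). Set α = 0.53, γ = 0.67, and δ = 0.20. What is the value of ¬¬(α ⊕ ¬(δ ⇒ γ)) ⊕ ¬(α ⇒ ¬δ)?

δ ⇒ γ = min(1, 1 − 0.20 + 0.67) = min(1, 1.47) = 1.00
¬(δ ⇒ γ) = 1 − 1.00 = 0.00
α ⊕ ¬(δ ⇒ γ) = min(1, 0.53 + 0.00) = min(1, 0.53) = 0.53
¬(α ⊕ ¬(δ ⇒ γ)) = 1 − 0.53 = 0.47
¬¬(α ⊕ ¬(δ ⇒ γ)) = 1 − 0.47 = 0.53
¬δ = 1 − 0.20 = 0.80
α ⇒ ¬δ = min(1, 1 − 0.53 + 0.80) = min(1, 1.27) = 1.00
¬(α ⇒ ¬δ) = 1 − 1.00 = 0.00
¬¬(α ⊕ ¬(δ ⇒ γ)) ⊕ ¬(α ⇒ ¬δ) = min(1, 0.53 + 0.00) = min(1, 0.53) = 0.53

0.53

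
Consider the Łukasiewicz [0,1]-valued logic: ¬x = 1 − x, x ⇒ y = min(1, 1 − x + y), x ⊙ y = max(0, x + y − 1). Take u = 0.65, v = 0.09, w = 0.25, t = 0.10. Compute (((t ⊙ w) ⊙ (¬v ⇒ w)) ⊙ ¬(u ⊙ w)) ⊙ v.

t ⊙ w = max(0, 0.10 + 0.25 − 1) = max(0, -0.65) = 0.00
¬v = 1 − 0.09 = 0.91
¬v ⇒ w = min(1, 1 − 0.91 + 0.25) = min(1, 0.34) = 0.34
(t ⊙ w) ⊙ (¬v ⇒ w) = max(0, 0.00 + 0.34 − 1) = max(0, -0.66) = 0.00
u ⊙ w = max(0, 0.65 + 0.25 − 1) = max(0, -0.10) = 0.00
¬(u ⊙ w) = 1 − 0.00 = 1.00
((t ⊙ w) ⊙ (¬v ⇒ w)) ⊙ ¬(u ⊙ w) = max(0, 0.00 + 1.00 − 1) = max(0, 0.00) = 0.00
(((t ⊙ w) ⊙ (¬v ⇒ w)) ⊙ ¬(u ⊙ w)) ⊙ v = max(0, 0.00 + 0.09 − 1) = max(0, -0.91) = 0.00

0.00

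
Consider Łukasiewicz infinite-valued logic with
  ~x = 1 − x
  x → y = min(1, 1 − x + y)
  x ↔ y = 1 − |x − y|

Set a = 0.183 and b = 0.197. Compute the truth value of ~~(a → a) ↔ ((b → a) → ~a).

0.831

a → a = min(1, 1 − 0.183 + 0.183) = min(1, 1.000) = 1.000
~(a → a) = 1 − 1.000 = 0.000
~~(a → a) = 1 − 0.000 = 1.000
b → a = min(1, 1 − 0.197 + 0.183) = min(1, 0.986) = 0.986
~a = 1 − 0.183 = 0.817
(b → a) → ~a = min(1, 1 − 0.986 + 0.817) = min(1, 0.831) = 0.831
~~(a → a) ↔ ((b → a) → ~a) = 1 − |1.000 − 0.831| = 1 − 0.169 = 0.831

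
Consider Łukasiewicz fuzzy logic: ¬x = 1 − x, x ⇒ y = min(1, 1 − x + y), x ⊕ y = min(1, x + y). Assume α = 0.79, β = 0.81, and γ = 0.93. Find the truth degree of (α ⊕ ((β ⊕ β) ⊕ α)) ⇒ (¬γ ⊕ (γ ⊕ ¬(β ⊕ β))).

β ⊕ β = min(1, 0.81 + 0.81) = min(1, 1.62) = 1.00
(β ⊕ β) ⊕ α = min(1, 1.00 + 0.79) = min(1, 1.79) = 1.00
α ⊕ ((β ⊕ β) ⊕ α) = min(1, 0.79 + 1.00) = min(1, 1.79) = 1.00
¬γ = 1 − 0.93 = 0.07
¬(β ⊕ β) = 1 − 1.00 = 0.00
γ ⊕ ¬(β ⊕ β) = min(1, 0.93 + 0.00) = min(1, 0.93) = 0.93
¬γ ⊕ (γ ⊕ ¬(β ⊕ β)) = min(1, 0.07 + 0.93) = min(1, 1.00) = 1.00
(α ⊕ ((β ⊕ β) ⊕ α)) ⇒ (¬γ ⊕ (γ ⊕ ¬(β ⊕ β))) = min(1, 1 − 1.00 + 1.00) = min(1, 1.00) = 1.00

1.00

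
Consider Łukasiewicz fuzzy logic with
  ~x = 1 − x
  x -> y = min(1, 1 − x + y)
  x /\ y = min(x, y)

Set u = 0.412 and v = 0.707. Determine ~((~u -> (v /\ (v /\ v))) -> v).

0.293

~u = 1 − 0.412 = 0.588
v /\ v = min(0.707, 0.707) = 0.707
v /\ (v /\ v) = min(0.707, 0.707) = 0.707
~u -> (v /\ (v /\ v)) = min(1, 1 − 0.588 + 0.707) = min(1, 1.119) = 1.000
(~u -> (v /\ (v /\ v))) -> v = min(1, 1 − 1.000 + 0.707) = min(1, 0.707) = 0.707
~((~u -> (v /\ (v /\ v))) -> v) = 1 − 0.707 = 0.293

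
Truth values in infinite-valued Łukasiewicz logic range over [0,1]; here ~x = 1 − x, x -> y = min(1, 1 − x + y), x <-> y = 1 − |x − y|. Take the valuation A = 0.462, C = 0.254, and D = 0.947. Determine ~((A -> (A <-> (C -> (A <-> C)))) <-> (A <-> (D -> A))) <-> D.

0.106

A <-> C = 1 − |0.462 − 0.254| = 1 − 0.208 = 0.792
C -> (A <-> C) = min(1, 1 − 0.254 + 0.792) = min(1, 1.538) = 1.000
A <-> (C -> (A <-> C)) = 1 − |0.462 − 1.000| = 1 − 0.538 = 0.462
A -> (A <-> (C -> (A <-> C))) = min(1, 1 − 0.462 + 0.462) = min(1, 1.000) = 1.000
D -> A = min(1, 1 − 0.947 + 0.462) = min(1, 0.515) = 0.515
A <-> (D -> A) = 1 − |0.462 − 0.515| = 1 − 0.053 = 0.947
(A -> (A <-> (C -> (A <-> C)))) <-> (A <-> (D -> A)) = 1 − |1.000 − 0.947| = 1 − 0.053 = 0.947
~((A -> (A <-> (C -> (A <-> C)))) <-> (A <-> (D -> A))) = 1 − 0.947 = 0.053
~((A -> (A <-> (C -> (A <-> C)))) <-> (A <-> (D -> A))) <-> D = 1 − |0.053 − 0.947| = 1 − 0.894 = 0.106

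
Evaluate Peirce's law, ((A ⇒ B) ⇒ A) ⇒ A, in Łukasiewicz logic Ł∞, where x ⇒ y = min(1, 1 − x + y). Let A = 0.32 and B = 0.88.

1.00

A ⇒ B = min(1, 1 − 0.32 + 0.88) = min(1, 1.56) = 1.00
(A ⇒ B) ⇒ A = min(1, 1 − 1.00 + 0.32) = min(1, 0.32) = 0.32
((A ⇒ B) ⇒ A) ⇒ A = min(1, 1 − 0.32 + 0.32) = min(1, 1.00) = 1.00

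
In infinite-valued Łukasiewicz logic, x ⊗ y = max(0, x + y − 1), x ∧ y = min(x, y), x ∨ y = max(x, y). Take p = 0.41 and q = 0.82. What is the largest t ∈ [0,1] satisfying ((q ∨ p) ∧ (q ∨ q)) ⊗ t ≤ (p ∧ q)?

q ∨ p = max(0.82, 0.41) = 0.82
q ∨ q = max(0.82, 0.82) = 0.82
(q ∨ p) ∧ (q ∨ q) = min(0.82, 0.82) = 0.82
So the left factor is (q ∨ p) ∧ (q ∨ q) = 0.82.
p ∧ q = min(0.41, 0.82) = 0.41
So the right-hand bound is p ∧ q = 0.41.
The residuum of the Łukasiewicz t-norm gives the supremum: min(1, 1 − 0.82 + 0.41).
1 − 0.82 + 0.41 = 0.59, so t = min(1, 0.59) = 0.59.
Check: 0.82 ⊗ 0.59 = max(0, 0.41) = 0.41 ≤ 0.41.

0.59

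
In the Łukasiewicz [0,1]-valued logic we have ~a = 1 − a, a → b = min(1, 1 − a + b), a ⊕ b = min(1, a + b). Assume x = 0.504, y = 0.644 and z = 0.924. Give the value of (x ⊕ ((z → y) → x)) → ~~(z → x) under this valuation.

0.580

z → y = min(1, 1 − 0.924 + 0.644) = min(1, 0.720) = 0.720
(z → y) → x = min(1, 1 − 0.720 + 0.504) = min(1, 0.784) = 0.784
x ⊕ ((z → y) → x) = min(1, 0.504 + 0.784) = min(1, 1.288) = 1.000
z → x = min(1, 1 − 0.924 + 0.504) = min(1, 0.580) = 0.580
~(z → x) = 1 − 0.580 = 0.420
~~(z → x) = 1 − 0.420 = 0.580
(x ⊕ ((z → y) → x)) → ~~(z → x) = min(1, 1 − 1.000 + 0.580) = min(1, 0.580) = 0.580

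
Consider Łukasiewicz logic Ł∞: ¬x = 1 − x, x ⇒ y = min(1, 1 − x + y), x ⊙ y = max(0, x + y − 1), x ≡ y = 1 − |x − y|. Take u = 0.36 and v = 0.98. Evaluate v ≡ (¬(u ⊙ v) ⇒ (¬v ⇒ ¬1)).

u ⊙ v = max(0, 0.36 + 0.98 − 1) = max(0, 0.34) = 0.34
¬(u ⊙ v) = 1 − 0.34 = 0.66
¬v = 1 − 0.98 = 0.02
¬1 = 1 − 1.00 = 0.00
¬v ⇒ ¬1 = min(1, 1 − 0.02 + 0.00) = min(1, 0.98) = 0.98
¬(u ⊙ v) ⇒ (¬v ⇒ ¬1) = min(1, 1 − 0.66 + 0.98) = min(1, 1.32) = 1.00
v ≡ (¬(u ⊙ v) ⇒ (¬v ⇒ ¬1)) = 1 − |0.98 − 1.00| = 1 − 0.02 = 0.98

0.98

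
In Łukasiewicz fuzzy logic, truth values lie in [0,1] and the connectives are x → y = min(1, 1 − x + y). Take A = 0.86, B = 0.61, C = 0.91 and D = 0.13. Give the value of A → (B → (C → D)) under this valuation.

0.75

C → D = min(1, 1 − 0.91 + 0.13) = min(1, 0.22) = 0.22
B → (C → D) = min(1, 1 − 0.61 + 0.22) = min(1, 0.61) = 0.61
A → (B → (C → D)) = min(1, 1 − 0.86 + 0.61) = min(1, 0.75) = 0.75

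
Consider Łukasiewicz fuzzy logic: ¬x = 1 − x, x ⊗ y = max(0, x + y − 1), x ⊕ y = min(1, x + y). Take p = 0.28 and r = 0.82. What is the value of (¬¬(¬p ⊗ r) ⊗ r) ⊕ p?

0.64

¬p = 1 − 0.28 = 0.72
¬p ⊗ r = max(0, 0.72 + 0.82 − 1) = max(0, 0.54) = 0.54
¬(¬p ⊗ r) = 1 − 0.54 = 0.46
¬¬(¬p ⊗ r) = 1 − 0.46 = 0.54
¬¬(¬p ⊗ r) ⊗ r = max(0, 0.54 + 0.82 − 1) = max(0, 0.36) = 0.36
(¬¬(¬p ⊗ r) ⊗ r) ⊕ p = min(1, 0.36 + 0.28) = min(1, 0.64) = 0.64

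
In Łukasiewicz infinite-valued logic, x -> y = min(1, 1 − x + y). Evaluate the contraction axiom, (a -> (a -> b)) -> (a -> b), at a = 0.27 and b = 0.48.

1.00

a -> b = min(1, 1 − 0.27 + 0.48) = min(1, 1.21) = 1.00
a -> (a -> b) = min(1, 1 − 0.27 + 1.00) = min(1, 1.73) = 1.00
(a -> (a -> b)) -> (a -> b) = min(1, 1 − 1.00 + 1.00) = min(1, 1.00) = 1.00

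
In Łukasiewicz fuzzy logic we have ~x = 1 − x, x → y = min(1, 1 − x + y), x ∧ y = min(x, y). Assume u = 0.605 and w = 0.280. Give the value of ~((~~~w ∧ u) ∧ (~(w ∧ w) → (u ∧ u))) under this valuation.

~w = 1 − 0.280 = 0.720
~~w = 1 − 0.720 = 0.280
~~~w = 1 − 0.280 = 0.720
~~~w ∧ u = min(0.720, 0.605) = 0.605
w ∧ w = min(0.280, 0.280) = 0.280
~(w ∧ w) = 1 − 0.280 = 0.720
u ∧ u = min(0.605, 0.605) = 0.605
~(w ∧ w) → (u ∧ u) = min(1, 1 − 0.720 + 0.605) = min(1, 0.885) = 0.885
(~~~w ∧ u) ∧ (~(w ∧ w) → (u ∧ u)) = min(0.605, 0.885) = 0.605
~((~~~w ∧ u) ∧ (~(w ∧ w) → (u ∧ u))) = 1 − 0.605 = 0.395

0.395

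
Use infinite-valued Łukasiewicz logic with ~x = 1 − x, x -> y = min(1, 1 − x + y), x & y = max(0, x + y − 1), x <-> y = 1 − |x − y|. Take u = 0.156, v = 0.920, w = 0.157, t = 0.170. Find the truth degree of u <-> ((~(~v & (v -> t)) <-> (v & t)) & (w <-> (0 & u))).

0.844

~v = 1 − 0.920 = 0.080
v -> t = min(1, 1 − 0.920 + 0.170) = min(1, 0.250) = 0.250
~v & (v -> t) = max(0, 0.080 + 0.250 − 1) = max(0, -0.670) = 0.000
~(~v & (v -> t)) = 1 − 0.000 = 1.000
v & t = max(0, 0.920 + 0.170 − 1) = max(0, 0.090) = 0.090
~(~v & (v -> t)) <-> (v & t) = 1 − |1.000 − 0.090| = 1 − 0.910 = 0.090
0 & u = max(0, 0.000 + 0.156 − 1) = max(0, -0.844) = 0.000
w <-> (0 & u) = 1 − |0.157 − 0.000| = 1 − 0.157 = 0.843
(~(~v & (v -> t)) <-> (v & t)) & (w <-> (0 & u)) = max(0, 0.090 + 0.843 − 1) = max(0, -0.067) = 0.000
u <-> ((~(~v & (v -> t)) <-> (v & t)) & (w <-> (0 & u))) = 1 − |0.156 − 0.000| = 1 − 0.156 = 0.844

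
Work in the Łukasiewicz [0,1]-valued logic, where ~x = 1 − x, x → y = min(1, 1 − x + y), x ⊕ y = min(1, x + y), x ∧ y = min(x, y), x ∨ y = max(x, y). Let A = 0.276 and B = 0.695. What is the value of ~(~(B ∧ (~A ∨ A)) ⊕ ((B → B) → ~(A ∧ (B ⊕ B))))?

~A = 1 − 0.276 = 0.724
~A ∨ A = max(0.724, 0.276) = 0.724
B ∧ (~A ∨ A) = min(0.695, 0.724) = 0.695
~(B ∧ (~A ∨ A)) = 1 − 0.695 = 0.305
B → B = min(1, 1 − 0.695 + 0.695) = min(1, 1.000) = 1.000
B ⊕ B = min(1, 0.695 + 0.695) = min(1, 1.390) = 1.000
A ∧ (B ⊕ B) = min(0.276, 1.000) = 0.276
~(A ∧ (B ⊕ B)) = 1 − 0.276 = 0.724
(B → B) → ~(A ∧ (B ⊕ B)) = min(1, 1 − 1.000 + 0.724) = min(1, 0.724) = 0.724
~(B ∧ (~A ∨ A)) ⊕ ((B → B) → ~(A ∧ (B ⊕ B))) = min(1, 0.305 + 0.724) = min(1, 1.029) = 1.000
~(~(B ∧ (~A ∨ A)) ⊕ ((B → B) → ~(A ∧ (B ⊕ B)))) = 1 − 1.000 = 0.000

0.000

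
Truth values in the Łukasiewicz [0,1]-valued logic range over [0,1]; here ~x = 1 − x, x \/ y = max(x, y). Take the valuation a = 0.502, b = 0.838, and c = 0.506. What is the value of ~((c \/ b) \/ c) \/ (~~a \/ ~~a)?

c \/ b = max(0.506, 0.838) = 0.838
(c \/ b) \/ c = max(0.838, 0.506) = 0.838
~((c \/ b) \/ c) = 1 − 0.838 = 0.162
~a = 1 − 0.502 = 0.498
~~a = 1 − 0.498 = 0.502
~~a \/ ~~a = max(0.502, 0.502) = 0.502
~((c \/ b) \/ c) \/ (~~a \/ ~~a) = max(0.162, 0.502) = 0.502

0.502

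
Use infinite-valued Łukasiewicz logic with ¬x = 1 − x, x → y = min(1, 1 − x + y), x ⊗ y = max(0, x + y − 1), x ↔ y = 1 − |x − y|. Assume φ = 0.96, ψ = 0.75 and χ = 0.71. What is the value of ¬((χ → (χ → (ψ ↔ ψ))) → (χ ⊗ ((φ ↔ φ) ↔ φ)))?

ψ ↔ ψ = 1 − |0.75 − 0.75| = 1 − 0.00 = 1.00
χ → (ψ ↔ ψ) = min(1, 1 − 0.71 + 1.00) = min(1, 1.29) = 1.00
χ → (χ → (ψ ↔ ψ)) = min(1, 1 − 0.71 + 1.00) = min(1, 1.29) = 1.00
φ ↔ φ = 1 − |0.96 − 0.96| = 1 − 0.00 = 1.00
(φ ↔ φ) ↔ φ = 1 − |1.00 − 0.96| = 1 − 0.04 = 0.96
χ ⊗ ((φ ↔ φ) ↔ φ) = max(0, 0.71 + 0.96 − 1) = max(0, 0.67) = 0.67
(χ → (χ → (ψ ↔ ψ))) → (χ ⊗ ((φ ↔ φ) ↔ φ)) = min(1, 1 − 1.00 + 0.67) = min(1, 0.67) = 0.67
¬((χ → (χ → (ψ ↔ ψ))) → (χ ⊗ ((φ ↔ φ) ↔ φ))) = 1 − 0.67 = 0.33

0.33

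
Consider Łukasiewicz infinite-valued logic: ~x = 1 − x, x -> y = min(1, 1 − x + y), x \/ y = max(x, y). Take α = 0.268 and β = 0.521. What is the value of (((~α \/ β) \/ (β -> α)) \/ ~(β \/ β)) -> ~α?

~α = 1 − 0.268 = 0.732
~α \/ β = max(0.732, 0.521) = 0.732
β -> α = min(1, 1 − 0.521 + 0.268) = min(1, 0.747) = 0.747
(~α \/ β) \/ (β -> α) = max(0.732, 0.747) = 0.747
β \/ β = max(0.521, 0.521) = 0.521
~(β \/ β) = 1 − 0.521 = 0.479
((~α \/ β) \/ (β -> α)) \/ ~(β \/ β) = max(0.747, 0.479) = 0.747
(((~α \/ β) \/ (β -> α)) \/ ~(β \/ β)) -> ~α = min(1, 1 − 0.747 + 0.732) = min(1, 0.985) = 0.985

0.985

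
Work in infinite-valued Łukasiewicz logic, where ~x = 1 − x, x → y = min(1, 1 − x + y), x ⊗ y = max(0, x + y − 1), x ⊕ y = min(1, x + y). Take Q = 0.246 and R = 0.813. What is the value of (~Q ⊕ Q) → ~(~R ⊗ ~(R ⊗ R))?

~Q = 1 − 0.246 = 0.754
~Q ⊕ Q = min(1, 0.754 + 0.246) = min(1, 1.000) = 1.000
~R = 1 − 0.813 = 0.187
R ⊗ R = max(0, 0.813 + 0.813 − 1) = max(0, 0.626) = 0.626
~(R ⊗ R) = 1 − 0.626 = 0.374
~R ⊗ ~(R ⊗ R) = max(0, 0.187 + 0.374 − 1) = max(0, -0.439) = 0.000
~(~R ⊗ ~(R ⊗ R)) = 1 − 0.000 = 1.000
(~Q ⊕ Q) → ~(~R ⊗ ~(R ⊗ R)) = min(1, 1 − 1.000 + 1.000) = min(1, 1.000) = 1.000

1.000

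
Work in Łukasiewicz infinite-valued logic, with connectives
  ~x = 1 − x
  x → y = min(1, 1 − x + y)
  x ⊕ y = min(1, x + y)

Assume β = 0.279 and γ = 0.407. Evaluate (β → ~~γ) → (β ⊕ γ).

~γ = 1 − 0.407 = 0.593
~~γ = 1 − 0.593 = 0.407
β → ~~γ = min(1, 1 − 0.279 + 0.407) = min(1, 1.128) = 1.000
β ⊕ γ = min(1, 0.279 + 0.407) = min(1, 0.686) = 0.686
(β → ~~γ) → (β ⊕ γ) = min(1, 1 − 1.000 + 0.686) = min(1, 0.686) = 0.686

0.686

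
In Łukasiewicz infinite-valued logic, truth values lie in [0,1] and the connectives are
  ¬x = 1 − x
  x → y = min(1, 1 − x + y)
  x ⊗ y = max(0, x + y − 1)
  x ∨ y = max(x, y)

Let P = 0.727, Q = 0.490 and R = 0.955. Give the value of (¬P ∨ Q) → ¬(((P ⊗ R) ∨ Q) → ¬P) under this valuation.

0.919

¬P = 1 − 0.727 = 0.273
¬P ∨ Q = max(0.273, 0.490) = 0.490
P ⊗ R = max(0, 0.727 + 0.955 − 1) = max(0, 0.682) = 0.682
(P ⊗ R) ∨ Q = max(0.682, 0.490) = 0.682
((P ⊗ R) ∨ Q) → ¬P = min(1, 1 − 0.682 + 0.273) = min(1, 0.591) = 0.591
¬(((P ⊗ R) ∨ Q) → ¬P) = 1 − 0.591 = 0.409
(¬P ∨ Q) → ¬(((P ⊗ R) ∨ Q) → ¬P) = min(1, 1 − 0.490 + 0.409) = min(1, 0.919) = 0.919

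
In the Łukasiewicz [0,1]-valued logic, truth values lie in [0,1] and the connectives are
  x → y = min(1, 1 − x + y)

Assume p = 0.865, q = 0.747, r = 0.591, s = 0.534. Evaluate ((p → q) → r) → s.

0.825

p → q = min(1, 1 − 0.865 + 0.747) = min(1, 0.882) = 0.882
(p → q) → r = min(1, 1 − 0.882 + 0.591) = min(1, 0.709) = 0.709
((p → q) → r) → s = min(1, 1 − 0.709 + 0.534) = min(1, 0.825) = 0.825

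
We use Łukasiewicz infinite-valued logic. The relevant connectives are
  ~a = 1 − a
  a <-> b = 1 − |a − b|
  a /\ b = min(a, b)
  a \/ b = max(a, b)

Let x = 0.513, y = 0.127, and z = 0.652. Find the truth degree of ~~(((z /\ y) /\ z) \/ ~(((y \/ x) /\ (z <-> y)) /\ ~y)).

z /\ y = min(0.652, 0.127) = 0.127
(z /\ y) /\ z = min(0.127, 0.652) = 0.127
y \/ x = max(0.127, 0.513) = 0.513
z <-> y = 1 − |0.652 − 0.127| = 1 − 0.525 = 0.475
(y \/ x) /\ (z <-> y) = min(0.513, 0.475) = 0.475
~y = 1 − 0.127 = 0.873
((y \/ x) /\ (z <-> y)) /\ ~y = min(0.475, 0.873) = 0.475
~(((y \/ x) /\ (z <-> y)) /\ ~y) = 1 − 0.475 = 0.525
((z /\ y) /\ z) \/ ~(((y \/ x) /\ (z <-> y)) /\ ~y) = max(0.127, 0.525) = 0.525
~(((z /\ y) /\ z) \/ ~(((y \/ x) /\ (z <-> y)) /\ ~y)) = 1 − 0.525 = 0.475
~~(((z /\ y) /\ z) \/ ~(((y \/ x) /\ (z <-> y)) /\ ~y)) = 1 − 0.475 = 0.525

0.525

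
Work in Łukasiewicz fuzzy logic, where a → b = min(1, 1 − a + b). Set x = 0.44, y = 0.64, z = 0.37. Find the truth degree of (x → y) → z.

x → y = min(1, 1 − 0.44 + 0.64) = min(1, 1.20) = 1.00
(x → y) → z = min(1, 1 − 1.00 + 0.37) = min(1, 0.37) = 0.37

0.37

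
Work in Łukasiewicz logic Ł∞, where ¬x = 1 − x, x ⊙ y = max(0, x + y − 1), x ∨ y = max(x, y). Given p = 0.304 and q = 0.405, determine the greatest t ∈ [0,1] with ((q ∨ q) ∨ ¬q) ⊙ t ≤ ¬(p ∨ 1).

q ∨ q = max(0.405, 0.405) = 0.405
¬q = 1 − 0.405 = 0.595
(q ∨ q) ∨ ¬q = max(0.405, 0.595) = 0.595
So the left factor is (q ∨ q) ∨ ¬q = 0.595.
p ∨ 1 = max(0.304, 1.000) = 1.000
¬(p ∨ 1) = 1 − 1.000 = 0.000
So the right-hand bound is ¬(p ∨ 1) = 0.000.
The residuum of the Łukasiewicz t-norm gives the supremum: min(1, 1 − 0.595 + 0.000).
1 − 0.595 + 0.000 = 0.405, so t = min(1, 0.405) = 0.405.
Check: 0.595 ⊙ 0.405 = max(0, 0.000) = 0.000 ≤ 0.000.

0.405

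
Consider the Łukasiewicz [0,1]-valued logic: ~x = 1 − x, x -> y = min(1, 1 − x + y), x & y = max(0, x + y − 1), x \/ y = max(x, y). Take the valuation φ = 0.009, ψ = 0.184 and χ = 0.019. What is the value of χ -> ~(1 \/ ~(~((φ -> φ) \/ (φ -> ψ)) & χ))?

φ -> φ = min(1, 1 − 0.009 + 0.009) = min(1, 1.000) = 1.000
φ -> ψ = min(1, 1 − 0.009 + 0.184) = min(1, 1.175) = 1.000
(φ -> φ) \/ (φ -> ψ) = max(1.000, 1.000) = 1.000
~((φ -> φ) \/ (φ -> ψ)) = 1 − 1.000 = 0.000
~((φ -> φ) \/ (φ -> ψ)) & χ = max(0, 0.000 + 0.019 − 1) = max(0, -0.981) = 0.000
~(~((φ -> φ) \/ (φ -> ψ)) & χ) = 1 − 0.000 = 1.000
1 \/ ~(~((φ -> φ) \/ (φ -> ψ)) & χ) = max(1.000, 1.000) = 1.000
~(1 \/ ~(~((φ -> φ) \/ (φ -> ψ)) & χ)) = 1 − 1.000 = 0.000
χ -> ~(1 \/ ~(~((φ -> φ) \/ (φ -> ψ)) & χ)) = min(1, 1 − 0.019 + 0.000) = min(1, 0.981) = 0.981

0.981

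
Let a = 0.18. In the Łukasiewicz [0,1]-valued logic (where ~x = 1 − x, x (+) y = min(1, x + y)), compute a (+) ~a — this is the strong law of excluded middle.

~a = 1 − 0.18 = 0.82
a (+) ~a = min(1, 0.18 + 0.82) = min(1, 1.00) = 1.00
(As expected: always 1 in Ł∞ since a ⊕ (1−a) = 1.)

1.00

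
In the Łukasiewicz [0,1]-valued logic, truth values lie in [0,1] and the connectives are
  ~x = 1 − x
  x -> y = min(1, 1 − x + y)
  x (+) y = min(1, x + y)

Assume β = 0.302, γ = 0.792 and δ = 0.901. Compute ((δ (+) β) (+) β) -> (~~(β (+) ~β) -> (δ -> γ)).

δ (+) β = min(1, 0.901 + 0.302) = min(1, 1.203) = 1.000
(δ (+) β) (+) β = min(1, 1.000 + 0.302) = min(1, 1.302) = 1.000
~β = 1 − 0.302 = 0.698
β (+) ~β = min(1, 0.302 + 0.698) = min(1, 1.000) = 1.000
~(β (+) ~β) = 1 − 1.000 = 0.000
~~(β (+) ~β) = 1 − 0.000 = 1.000
δ -> γ = min(1, 1 − 0.901 + 0.792) = min(1, 0.891) = 0.891
~~(β (+) ~β) -> (δ -> γ) = min(1, 1 − 1.000 + 0.891) = min(1, 0.891) = 0.891
((δ (+) β) (+) β) -> (~~(β (+) ~β) -> (δ -> γ)) = min(1, 1 − 1.000 + 0.891) = min(1, 0.891) = 0.891

0.891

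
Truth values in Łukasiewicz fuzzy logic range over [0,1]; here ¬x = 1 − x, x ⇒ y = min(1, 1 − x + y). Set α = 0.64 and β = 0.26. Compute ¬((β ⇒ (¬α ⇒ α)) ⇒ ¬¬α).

¬α = 1 − 0.64 = 0.36
¬α ⇒ α = min(1, 1 − 0.36 + 0.64) = min(1, 1.28) = 1.00
β ⇒ (¬α ⇒ α) = min(1, 1 − 0.26 + 1.00) = min(1, 1.74) = 1.00
¬¬α = 1 − 0.36 = 0.64
(β ⇒ (¬α ⇒ α)) ⇒ ¬¬α = min(1, 1 − 1.00 + 0.64) = min(1, 0.64) = 0.64
¬((β ⇒ (¬α ⇒ α)) ⇒ ¬¬α) = 1 − 0.64 = 0.36

0.36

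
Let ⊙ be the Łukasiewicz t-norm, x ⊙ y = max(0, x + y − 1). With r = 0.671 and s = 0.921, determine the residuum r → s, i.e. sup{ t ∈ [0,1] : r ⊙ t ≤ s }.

The residuum of the Łukasiewicz t-norm gives the supremum: min(1, 1 − 0.671 + 0.921).
1 − 0.671 + 0.921 = 1.250, so t = min(1, 1.250) = 1.000.
Check: 0.671 ⊙ 1.000 = max(0, 0.671) = 0.671 ≤ 0.921.

1.000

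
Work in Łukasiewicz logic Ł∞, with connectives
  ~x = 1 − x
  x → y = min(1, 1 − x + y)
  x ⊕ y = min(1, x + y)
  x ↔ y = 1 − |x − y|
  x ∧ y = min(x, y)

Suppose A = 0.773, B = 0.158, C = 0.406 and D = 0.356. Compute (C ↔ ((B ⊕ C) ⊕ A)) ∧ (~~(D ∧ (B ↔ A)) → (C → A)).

B ⊕ C = min(1, 0.158 + 0.406) = min(1, 0.564) = 0.564
(B ⊕ C) ⊕ A = min(1, 0.564 + 0.773) = min(1, 1.337) = 1.000
C ↔ ((B ⊕ C) ⊕ A) = 1 − |0.406 − 1.000| = 1 − 0.594 = 0.406
B ↔ A = 1 − |0.158 − 0.773| = 1 − 0.615 = 0.385
D ∧ (B ↔ A) = min(0.356, 0.385) = 0.356
~(D ∧ (B ↔ A)) = 1 − 0.356 = 0.644
~~(D ∧ (B ↔ A)) = 1 − 0.644 = 0.356
C → A = min(1, 1 − 0.406 + 0.773) = min(1, 1.367) = 1.000
~~(D ∧ (B ↔ A)) → (C → A) = min(1, 1 − 0.356 + 1.000) = min(1, 1.644) = 1.000
(C ↔ ((B ⊕ C) ⊕ A)) ∧ (~~(D ∧ (B ↔ A)) → (C → A)) = min(0.406, 1.000) = 0.406

0.406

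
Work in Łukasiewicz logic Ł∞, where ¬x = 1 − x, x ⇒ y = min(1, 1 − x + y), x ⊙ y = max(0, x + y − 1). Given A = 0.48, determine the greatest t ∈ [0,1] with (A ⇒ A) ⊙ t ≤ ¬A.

0.52

A ⇒ A = min(1, 1 − 0.48 + 0.48) = min(1, 1.00) = 1.00
So the left factor is A ⇒ A = 1.00.
¬A = 1 − 0.48 = 0.52
So the right-hand bound is ¬A = 0.52.
The residuum of the Łukasiewicz t-norm gives the supremum: min(1, 1 − 1.00 + 0.52).
1 − 1.00 + 0.52 = 0.52, so t = min(1, 0.52) = 0.52.
Check: 1.00 ⊙ 0.52 = max(0, 0.52) = 0.52 ≤ 0.52.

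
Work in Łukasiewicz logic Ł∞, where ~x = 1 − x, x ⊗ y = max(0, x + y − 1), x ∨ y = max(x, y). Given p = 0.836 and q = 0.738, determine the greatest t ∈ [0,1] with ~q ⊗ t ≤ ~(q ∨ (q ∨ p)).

0.902

~q = 1 − 0.738 = 0.262
So the left factor is ~q = 0.262.
q ∨ p = max(0.738, 0.836) = 0.836
q ∨ (q ∨ p) = max(0.738, 0.836) = 0.836
~(q ∨ (q ∨ p)) = 1 − 0.836 = 0.164
So the right-hand bound is ~(q ∨ (q ∨ p)) = 0.164.
The residuum of the Łukasiewicz t-norm gives the supremum: min(1, 1 − 0.262 + 0.164).
1 − 0.262 + 0.164 = 0.902, so t = min(1, 0.902) = 0.902.
Check: 0.262 ⊗ 0.902 = max(0, 0.164) = 0.164 ≤ 0.164.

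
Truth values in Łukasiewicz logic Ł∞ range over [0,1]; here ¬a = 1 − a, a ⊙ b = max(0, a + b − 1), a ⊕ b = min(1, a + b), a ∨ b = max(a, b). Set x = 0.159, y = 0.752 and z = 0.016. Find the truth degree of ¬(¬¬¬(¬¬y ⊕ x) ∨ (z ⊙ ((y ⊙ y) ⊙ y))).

0.911

¬y = 1 − 0.752 = 0.248
¬¬y = 1 − 0.248 = 0.752
¬¬y ⊕ x = min(1, 0.752 + 0.159) = min(1, 0.911) = 0.911
¬(¬¬y ⊕ x) = 1 − 0.911 = 0.089
¬¬(¬¬y ⊕ x) = 1 − 0.089 = 0.911
¬¬¬(¬¬y ⊕ x) = 1 − 0.911 = 0.089
y ⊙ y = max(0, 0.752 + 0.752 − 1) = max(0, 0.504) = 0.504
(y ⊙ y) ⊙ y = max(0, 0.504 + 0.752 − 1) = max(0, 0.256) = 0.256
z ⊙ ((y ⊙ y) ⊙ y) = max(0, 0.016 + 0.256 − 1) = max(0, -0.728) = 0.000
¬¬¬(¬¬y ⊕ x) ∨ (z ⊙ ((y ⊙ y) ⊙ y)) = max(0.089, 0.000) = 0.089
¬(¬¬¬(¬¬y ⊕ x) ∨ (z ⊙ ((y ⊙ y) ⊙ y))) = 1 − 0.089 = 0.911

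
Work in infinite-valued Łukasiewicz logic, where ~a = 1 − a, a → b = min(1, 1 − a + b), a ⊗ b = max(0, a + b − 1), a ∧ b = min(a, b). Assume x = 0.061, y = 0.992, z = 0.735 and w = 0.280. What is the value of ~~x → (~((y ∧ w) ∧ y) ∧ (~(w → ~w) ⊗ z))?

~x = 1 − 0.061 = 0.939
~~x = 1 − 0.939 = 0.061
y ∧ w = min(0.992, 0.280) = 0.280
(y ∧ w) ∧ y = min(0.280, 0.992) = 0.280
~((y ∧ w) ∧ y) = 1 − 0.280 = 0.720
~w = 1 − 0.280 = 0.720
w → ~w = min(1, 1 − 0.280 + 0.720) = min(1, 1.440) = 1.000
~(w → ~w) = 1 − 1.000 = 0.000
~(w → ~w) ⊗ z = max(0, 0.000 + 0.735 − 1) = max(0, -0.265) = 0.000
~((y ∧ w) ∧ y) ∧ (~(w → ~w) ⊗ z) = min(0.720, 0.000) = 0.000
~~x → (~((y ∧ w) ∧ y) ∧ (~(w → ~w) ⊗ z)) = min(1, 1 − 0.061 + 0.000) = min(1, 0.939) = 0.939

0.939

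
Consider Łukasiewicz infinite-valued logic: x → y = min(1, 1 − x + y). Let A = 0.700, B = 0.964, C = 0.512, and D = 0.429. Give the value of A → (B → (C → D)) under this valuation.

1.000

C → D = min(1, 1 − 0.512 + 0.429) = min(1, 0.917) = 0.917
B → (C → D) = min(1, 1 − 0.964 + 0.917) = min(1, 0.953) = 0.953
A → (B → (C → D)) = min(1, 1 − 0.700 + 0.953) = min(1, 1.253) = 1.000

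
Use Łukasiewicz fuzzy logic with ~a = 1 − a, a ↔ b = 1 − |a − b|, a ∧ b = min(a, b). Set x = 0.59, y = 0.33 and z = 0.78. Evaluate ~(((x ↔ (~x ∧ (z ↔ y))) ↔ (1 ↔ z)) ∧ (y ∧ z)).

~x = 1 − 0.59 = 0.41
z ↔ y = 1 − |0.78 − 0.33| = 1 − 0.45 = 0.55
~x ∧ (z ↔ y) = min(0.41, 0.55) = 0.41
x ↔ (~x ∧ (z ↔ y)) = 1 − |0.59 − 0.41| = 1 − 0.18 = 0.82
1 ↔ z = 1 − |1.00 − 0.78| = 1 − 0.22 = 0.78
(x ↔ (~x ∧ (z ↔ y))) ↔ (1 ↔ z) = 1 − |0.82 − 0.78| = 1 − 0.04 = 0.96
y ∧ z = min(0.33, 0.78) = 0.33
((x ↔ (~x ∧ (z ↔ y))) ↔ (1 ↔ z)) ∧ (y ∧ z) = min(0.96, 0.33) = 0.33
~(((x ↔ (~x ∧ (z ↔ y))) ↔ (1 ↔ z)) ∧ (y ∧ z)) = 1 − 0.33 = 0.67

0.67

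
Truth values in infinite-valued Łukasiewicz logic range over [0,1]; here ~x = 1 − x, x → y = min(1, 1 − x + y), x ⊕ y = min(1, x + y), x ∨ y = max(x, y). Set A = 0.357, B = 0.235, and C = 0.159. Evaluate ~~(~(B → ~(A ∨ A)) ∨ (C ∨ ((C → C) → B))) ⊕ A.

A ∨ A = max(0.357, 0.357) = 0.357
~(A ∨ A) = 1 − 0.357 = 0.643
B → ~(A ∨ A) = min(1, 1 − 0.235 + 0.643) = min(1, 1.408) = 1.000
~(B → ~(A ∨ A)) = 1 − 1.000 = 0.000
C → C = min(1, 1 − 0.159 + 0.159) = min(1, 1.000) = 1.000
(C → C) → B = min(1, 1 − 1.000 + 0.235) = min(1, 0.235) = 0.235
C ∨ ((C → C) → B) = max(0.159, 0.235) = 0.235
~(B → ~(A ∨ A)) ∨ (C ∨ ((C → C) → B)) = max(0.000, 0.235) = 0.235
~(~(B → ~(A ∨ A)) ∨ (C ∨ ((C → C) → B))) = 1 − 0.235 = 0.765
~~(~(B → ~(A ∨ A)) ∨ (C ∨ ((C → C) → B))) = 1 − 0.765 = 0.235
~~(~(B → ~(A ∨ A)) ∨ (C ∨ ((C → C) → B))) ⊕ A = min(1, 0.235 + 0.357) = min(1, 0.592) = 0.592

0.592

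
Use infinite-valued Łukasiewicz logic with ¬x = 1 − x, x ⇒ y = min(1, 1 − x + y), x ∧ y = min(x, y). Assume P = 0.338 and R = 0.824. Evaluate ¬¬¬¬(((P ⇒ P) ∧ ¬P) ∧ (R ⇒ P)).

0.514

P ⇒ P = min(1, 1 − 0.338 + 0.338) = min(1, 1.000) = 1.000
¬P = 1 − 0.338 = 0.662
(P ⇒ P) ∧ ¬P = min(1.000, 0.662) = 0.662
R ⇒ P = min(1, 1 − 0.824 + 0.338) = min(1, 0.514) = 0.514
((P ⇒ P) ∧ ¬P) ∧ (R ⇒ P) = min(0.662, 0.514) = 0.514
¬(((P ⇒ P) ∧ ¬P) ∧ (R ⇒ P)) = 1 − 0.514 = 0.486
¬¬(((P ⇒ P) ∧ ¬P) ∧ (R ⇒ P)) = 1 − 0.486 = 0.514
¬¬¬(((P ⇒ P) ∧ ¬P) ∧ (R ⇒ P)) = 1 − 0.514 = 0.486
¬¬¬¬(((P ⇒ P) ∧ ¬P) ∧ (R ⇒ P)) = 1 − 0.486 = 0.514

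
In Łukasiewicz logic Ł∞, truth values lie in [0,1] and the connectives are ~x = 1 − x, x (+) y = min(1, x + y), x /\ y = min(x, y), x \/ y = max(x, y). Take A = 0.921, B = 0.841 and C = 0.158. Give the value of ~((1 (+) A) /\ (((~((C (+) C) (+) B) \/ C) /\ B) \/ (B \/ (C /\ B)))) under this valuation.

0.159

1 (+) A = min(1, 1.000 + 0.921) = min(1, 1.921) = 1.000
C (+) C = min(1, 0.158 + 0.158) = min(1, 0.316) = 0.316
(C (+) C) (+) B = min(1, 0.316 + 0.841) = min(1, 1.157) = 1.000
~((C (+) C) (+) B) = 1 − 1.000 = 0.000
~((C (+) C) (+) B) \/ C = max(0.000, 0.158) = 0.158
(~((C (+) C) (+) B) \/ C) /\ B = min(0.158, 0.841) = 0.158
C /\ B = min(0.158, 0.841) = 0.158
B \/ (C /\ B) = max(0.841, 0.158) = 0.841
((~((C (+) C) (+) B) \/ C) /\ B) \/ (B \/ (C /\ B)) = max(0.158, 0.841) = 0.841
(1 (+) A) /\ (((~((C (+) C) (+) B) \/ C) /\ B) \/ (B \/ (C /\ B))) = min(1.000, 0.841) = 0.841
~((1 (+) A) /\ (((~((C (+) C) (+) B) \/ C) /\ B) \/ (B \/ (C /\ B)))) = 1 − 0.841 = 0.159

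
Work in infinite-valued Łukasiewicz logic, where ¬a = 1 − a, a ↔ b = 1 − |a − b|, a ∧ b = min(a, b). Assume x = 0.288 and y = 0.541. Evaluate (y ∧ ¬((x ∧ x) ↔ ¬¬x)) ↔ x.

0.712

x ∧ x = min(0.288, 0.288) = 0.288
¬x = 1 − 0.288 = 0.712
¬¬x = 1 − 0.712 = 0.288
(x ∧ x) ↔ ¬¬x = 1 − |0.288 − 0.288| = 1 − 0.000 = 1.000
¬((x ∧ x) ↔ ¬¬x) = 1 − 1.000 = 0.000
y ∧ ¬((x ∧ x) ↔ ¬¬x) = min(0.541, 0.000) = 0.000
(y ∧ ¬((x ∧ x) ↔ ¬¬x)) ↔ x = 1 − |0.000 − 0.288| = 1 − 0.288 = 0.712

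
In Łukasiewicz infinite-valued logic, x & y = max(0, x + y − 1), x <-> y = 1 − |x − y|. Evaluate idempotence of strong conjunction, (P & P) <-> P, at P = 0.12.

0.88

P & P = max(0, 0.12 + 0.12 − 1) = max(0, -0.76) = 0.00
(P & P) <-> P = 1 − |0.00 − 0.12| = 1 − 0.12 = 0.88
(The value 0.88 < 1 shows this instance is not satisfied; fails in Ł∞ since a ⊗ a = max(0, 2a−1) ≠ a in general.)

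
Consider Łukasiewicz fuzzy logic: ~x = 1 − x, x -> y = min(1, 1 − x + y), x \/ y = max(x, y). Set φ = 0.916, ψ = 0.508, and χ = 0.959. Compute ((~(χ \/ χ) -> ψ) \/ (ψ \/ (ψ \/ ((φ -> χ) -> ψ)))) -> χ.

0.959

χ \/ χ = max(0.959, 0.959) = 0.959
~(χ \/ χ) = 1 − 0.959 = 0.041
~(χ \/ χ) -> ψ = min(1, 1 − 0.041 + 0.508) = min(1, 1.467) = 1.000
φ -> χ = min(1, 1 − 0.916 + 0.959) = min(1, 1.043) = 1.000
(φ -> χ) -> ψ = min(1, 1 − 1.000 + 0.508) = min(1, 0.508) = 0.508
ψ \/ ((φ -> χ) -> ψ) = max(0.508, 0.508) = 0.508
ψ \/ (ψ \/ ((φ -> χ) -> ψ)) = max(0.508, 0.508) = 0.508
(~(χ \/ χ) -> ψ) \/ (ψ \/ (ψ \/ ((φ -> χ) -> ψ))) = max(1.000, 0.508) = 1.000
((~(χ \/ χ) -> ψ) \/ (ψ \/ (ψ \/ ((φ -> χ) -> ψ)))) -> χ = min(1, 1 − 1.000 + 0.959) = min(1, 0.959) = 0.959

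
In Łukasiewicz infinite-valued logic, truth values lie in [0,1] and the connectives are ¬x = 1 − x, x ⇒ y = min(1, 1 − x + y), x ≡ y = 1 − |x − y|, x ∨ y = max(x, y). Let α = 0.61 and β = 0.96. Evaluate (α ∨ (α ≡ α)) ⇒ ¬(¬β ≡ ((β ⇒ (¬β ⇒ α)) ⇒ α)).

α ≡ α = 1 − |0.61 − 0.61| = 1 − 0.00 = 1.00
α ∨ (α ≡ α) = max(0.61, 1.00) = 1.00
¬β = 1 − 0.96 = 0.04
¬β ⇒ α = min(1, 1 − 0.04 + 0.61) = min(1, 1.57) = 1.00
β ⇒ (¬β ⇒ α) = min(1, 1 − 0.96 + 1.00) = min(1, 1.04) = 1.00
(β ⇒ (¬β ⇒ α)) ⇒ α = min(1, 1 − 1.00 + 0.61) = min(1, 0.61) = 0.61
¬β ≡ ((β ⇒ (¬β ⇒ α)) ⇒ α) = 1 − |0.04 − 0.61| = 1 − 0.57 = 0.43
¬(¬β ≡ ((β ⇒ (¬β ⇒ α)) ⇒ α)) = 1 − 0.43 = 0.57
(α ∨ (α ≡ α)) ⇒ ¬(¬β ≡ ((β ⇒ (¬β ⇒ α)) ⇒ α)) = min(1, 1 − 1.00 + 0.57) = min(1, 0.57) = 0.57

0.57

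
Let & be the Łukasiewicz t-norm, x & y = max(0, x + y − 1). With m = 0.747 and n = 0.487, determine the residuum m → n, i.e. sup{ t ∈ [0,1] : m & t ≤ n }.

The residuum of the Łukasiewicz t-norm gives the supremum: min(1, 1 − 0.747 + 0.487).
1 − 0.747 + 0.487 = 0.740, so t = min(1, 0.740) = 0.740.
Check: 0.747 & 0.740 = max(0, 0.487) = 0.487 ≤ 0.487.

0.740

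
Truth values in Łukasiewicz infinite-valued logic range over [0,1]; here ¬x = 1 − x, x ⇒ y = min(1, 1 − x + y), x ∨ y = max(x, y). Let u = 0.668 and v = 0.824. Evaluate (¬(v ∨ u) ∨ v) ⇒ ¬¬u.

0.844

v ∨ u = max(0.824, 0.668) = 0.824
¬(v ∨ u) = 1 − 0.824 = 0.176
¬(v ∨ u) ∨ v = max(0.176, 0.824) = 0.824
¬u = 1 − 0.668 = 0.332
¬¬u = 1 − 0.332 = 0.668
(¬(v ∨ u) ∨ v) ⇒ ¬¬u = min(1, 1 − 0.824 + 0.668) = min(1, 0.844) = 0.844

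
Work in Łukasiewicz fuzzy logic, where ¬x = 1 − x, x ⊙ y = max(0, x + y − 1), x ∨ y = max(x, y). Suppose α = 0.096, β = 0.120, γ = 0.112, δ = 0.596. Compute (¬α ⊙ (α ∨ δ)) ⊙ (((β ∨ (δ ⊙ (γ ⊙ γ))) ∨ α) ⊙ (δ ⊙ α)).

¬α = 1 − 0.096 = 0.904
α ∨ δ = max(0.096, 0.596) = 0.596
¬α ⊙ (α ∨ δ) = max(0, 0.904 + 0.596 − 1) = max(0, 0.500) = 0.500
γ ⊙ γ = max(0, 0.112 + 0.112 − 1) = max(0, -0.776) = 0.000
δ ⊙ (γ ⊙ γ) = max(0, 0.596 + 0.000 − 1) = max(0, -0.404) = 0.000
β ∨ (δ ⊙ (γ ⊙ γ)) = max(0.120, 0.000) = 0.120
(β ∨ (δ ⊙ (γ ⊙ γ))) ∨ α = max(0.120, 0.096) = 0.120
δ ⊙ α = max(0, 0.596 + 0.096 − 1) = max(0, -0.308) = 0.000
((β ∨ (δ ⊙ (γ ⊙ γ))) ∨ α) ⊙ (δ ⊙ α) = max(0, 0.120 + 0.000 − 1) = max(0, -0.880) = 0.000
(¬α ⊙ (α ∨ δ)) ⊙ (((β ∨ (δ ⊙ (γ ⊙ γ))) ∨ α) ⊙ (δ ⊙ α)) = max(0, 0.500 + 0.000 − 1) = max(0, -0.500) = 0.000

0.000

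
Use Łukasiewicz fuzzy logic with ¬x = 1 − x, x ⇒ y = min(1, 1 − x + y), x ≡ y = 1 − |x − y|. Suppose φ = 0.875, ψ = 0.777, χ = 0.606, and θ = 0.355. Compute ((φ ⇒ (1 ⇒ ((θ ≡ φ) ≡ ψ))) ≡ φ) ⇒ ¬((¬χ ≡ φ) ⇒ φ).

θ ≡ φ = 1 − |0.355 − 0.875| = 1 − 0.520 = 0.480
(θ ≡ φ) ≡ ψ = 1 − |0.480 − 0.777| = 1 − 0.297 = 0.703
1 ⇒ ((θ ≡ φ) ≡ ψ) = min(1, 1 − 1.000 + 0.703) = min(1, 0.703) = 0.703
φ ⇒ (1 ⇒ ((θ ≡ φ) ≡ ψ)) = min(1, 1 − 0.875 + 0.703) = min(1, 0.828) = 0.828
(φ ⇒ (1 ⇒ ((θ ≡ φ) ≡ ψ))) ≡ φ = 1 − |0.828 − 0.875| = 1 − 0.047 = 0.953
¬χ = 1 − 0.606 = 0.394
¬χ ≡ φ = 1 − |0.394 − 0.875| = 1 − 0.481 = 0.519
(¬χ ≡ φ) ⇒ φ = min(1, 1 − 0.519 + 0.875) = min(1, 1.356) = 1.000
¬((¬χ ≡ φ) ⇒ φ) = 1 − 1.000 = 0.000
((φ ⇒ (1 ⇒ ((θ ≡ φ) ≡ ψ))) ≡ φ) ⇒ ¬((¬χ ≡ φ) ⇒ φ) = min(1, 1 − 0.953 + 0.000) = min(1, 0.047) = 0.047

0.047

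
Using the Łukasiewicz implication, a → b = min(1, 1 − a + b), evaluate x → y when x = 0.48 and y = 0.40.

x → y = min(1, 1 − 0.48 + 0.40) = min(1, 0.92) = 0.92
For comparison, the Gödel implication (1 if a ≤ b else b) would give 0.40.

0.92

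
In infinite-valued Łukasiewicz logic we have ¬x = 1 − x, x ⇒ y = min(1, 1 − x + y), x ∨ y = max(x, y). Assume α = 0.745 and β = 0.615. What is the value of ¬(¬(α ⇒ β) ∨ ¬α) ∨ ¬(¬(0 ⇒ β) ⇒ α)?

α ⇒ β = min(1, 1 − 0.745 + 0.615) = min(1, 0.870) = 0.870
¬(α ⇒ β) = 1 − 0.870 = 0.130
¬α = 1 − 0.745 = 0.255
¬(α ⇒ β) ∨ ¬α = max(0.130, 0.255) = 0.255
¬(¬(α ⇒ β) ∨ ¬α) = 1 − 0.255 = 0.745
0 ⇒ β = min(1, 1 − 0.000 + 0.615) = min(1, 1.615) = 1.000
¬(0 ⇒ β) = 1 − 1.000 = 0.000
¬(0 ⇒ β) ⇒ α = min(1, 1 − 0.000 + 0.745) = min(1, 1.745) = 1.000
¬(¬(0 ⇒ β) ⇒ α) = 1 − 1.000 = 0.000
¬(¬(α ⇒ β) ∨ ¬α) ∨ ¬(¬(0 ⇒ β) ⇒ α) = max(0.745, 0.000) = 0.745

0.745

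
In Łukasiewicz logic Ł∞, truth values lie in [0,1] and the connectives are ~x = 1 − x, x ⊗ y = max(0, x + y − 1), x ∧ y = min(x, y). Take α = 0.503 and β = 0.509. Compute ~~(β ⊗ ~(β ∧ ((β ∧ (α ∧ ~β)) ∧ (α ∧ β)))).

0.018

~β = 1 − 0.509 = 0.491
α ∧ ~β = min(0.503, 0.491) = 0.491
β ∧ (α ∧ ~β) = min(0.509, 0.491) = 0.491
α ∧ β = min(0.503, 0.509) = 0.503
(β ∧ (α ∧ ~β)) ∧ (α ∧ β) = min(0.491, 0.503) = 0.491
β ∧ ((β ∧ (α ∧ ~β)) ∧ (α ∧ β)) = min(0.509, 0.491) = 0.491
~(β ∧ ((β ∧ (α ∧ ~β)) ∧ (α ∧ β))) = 1 − 0.491 = 0.509
β ⊗ ~(β ∧ ((β ∧ (α ∧ ~β)) ∧ (α ∧ β))) = max(0, 0.509 + 0.509 − 1) = max(0, 0.018) = 0.018
~(β ⊗ ~(β ∧ ((β ∧ (α ∧ ~β)) ∧ (α ∧ β)))) = 1 − 0.018 = 0.982
~~(β ⊗ ~(β ∧ ((β ∧ (α ∧ ~β)) ∧ (α ∧ β)))) = 1 − 0.982 = 0.018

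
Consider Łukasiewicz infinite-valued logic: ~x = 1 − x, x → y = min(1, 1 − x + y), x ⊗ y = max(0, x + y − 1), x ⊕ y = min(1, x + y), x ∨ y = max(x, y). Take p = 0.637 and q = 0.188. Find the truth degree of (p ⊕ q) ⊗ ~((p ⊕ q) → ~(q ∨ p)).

0.287

p ⊕ q = min(1, 0.637 + 0.188) = min(1, 0.825) = 0.825
q ∨ p = max(0.188, 0.637) = 0.637
~(q ∨ p) = 1 − 0.637 = 0.363
(p ⊕ q) → ~(q ∨ p) = min(1, 1 − 0.825 + 0.363) = min(1, 0.538) = 0.538
~((p ⊕ q) → ~(q ∨ p)) = 1 − 0.538 = 0.462
(p ⊕ q) ⊗ ~((p ⊕ q) → ~(q ∨ p)) = max(0, 0.825 + 0.462 − 1) = max(0, 0.287) = 0.287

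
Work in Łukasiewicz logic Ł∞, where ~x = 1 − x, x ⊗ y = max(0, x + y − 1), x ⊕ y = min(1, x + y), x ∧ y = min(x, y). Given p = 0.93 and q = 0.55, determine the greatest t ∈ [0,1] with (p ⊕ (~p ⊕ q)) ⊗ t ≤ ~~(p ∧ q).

~p = 1 − 0.93 = 0.07
~p ⊕ q = min(1, 0.07 + 0.55) = min(1, 0.62) = 0.62
p ⊕ (~p ⊕ q) = min(1, 0.93 + 0.62) = min(1, 1.55) = 1.00
So the left factor is p ⊕ (~p ⊕ q) = 1.00.
p ∧ q = min(0.93, 0.55) = 0.55
~(p ∧ q) = 1 − 0.55 = 0.45
~~(p ∧ q) = 1 − 0.45 = 0.55
So the right-hand bound is ~~(p ∧ q) = 0.55.
The residuum of the Łukasiewicz t-norm gives the supremum: min(1, 1 − 1.00 + 0.55).
1 − 1.00 + 0.55 = 0.55, so t = min(1, 0.55) = 0.55.
Check: 1.00 ⊗ 0.55 = max(0, 0.55) = 0.55 ≤ 0.55.

0.55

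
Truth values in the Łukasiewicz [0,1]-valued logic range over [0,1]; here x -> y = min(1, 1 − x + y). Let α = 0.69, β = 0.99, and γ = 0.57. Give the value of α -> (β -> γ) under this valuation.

0.89

β -> γ = min(1, 1 − 0.99 + 0.57) = min(1, 0.58) = 0.58
α -> (β -> γ) = min(1, 1 − 0.69 + 0.58) = min(1, 0.89) = 0.89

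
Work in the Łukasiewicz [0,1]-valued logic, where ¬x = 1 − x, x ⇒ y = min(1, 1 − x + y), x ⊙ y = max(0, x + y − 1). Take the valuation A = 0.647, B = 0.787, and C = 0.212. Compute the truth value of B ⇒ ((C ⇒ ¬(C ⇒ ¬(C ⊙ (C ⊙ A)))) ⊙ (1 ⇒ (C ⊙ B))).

C ⊙ A = max(0, 0.212 + 0.647 − 1) = max(0, -0.141) = 0.000
C ⊙ (C ⊙ A) = max(0, 0.212 + 0.000 − 1) = max(0, -0.788) = 0.000
¬(C ⊙ (C ⊙ A)) = 1 − 0.000 = 1.000
C ⇒ ¬(C ⊙ (C ⊙ A)) = min(1, 1 − 0.212 + 1.000) = min(1, 1.788) = 1.000
¬(C ⇒ ¬(C ⊙ (C ⊙ A))) = 1 − 1.000 = 0.000
C ⇒ ¬(C ⇒ ¬(C ⊙ (C ⊙ A))) = min(1, 1 − 0.212 + 0.000) = min(1, 0.788) = 0.788
C ⊙ B = max(0, 0.212 + 0.787 − 1) = max(0, -0.001) = 0.000
1 ⇒ (C ⊙ B) = min(1, 1 − 1.000 + 0.000) = min(1, 0.000) = 0.000
(C ⇒ ¬(C ⇒ ¬(C ⊙ (C ⊙ A)))) ⊙ (1 ⇒ (C ⊙ B)) = max(0, 0.788 + 0.000 − 1) = max(0, -0.212) = 0.000
B ⇒ ((C ⇒ ¬(C ⇒ ¬(C ⊙ (C ⊙ A)))) ⊙ (1 ⇒ (C ⊙ B))) = min(1, 1 − 0.787 + 0.000) = min(1, 0.213) = 0.213

0.213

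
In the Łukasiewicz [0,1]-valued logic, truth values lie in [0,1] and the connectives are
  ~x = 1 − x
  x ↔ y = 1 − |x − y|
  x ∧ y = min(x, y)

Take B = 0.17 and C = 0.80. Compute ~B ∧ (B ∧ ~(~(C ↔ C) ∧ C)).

0.17

~B = 1 − 0.17 = 0.83
C ↔ C = 1 − |0.80 − 0.80| = 1 − 0.00 = 1.00
~(C ↔ C) = 1 − 1.00 = 0.00
~(C ↔ C) ∧ C = min(0.00, 0.80) = 0.00
~(~(C ↔ C) ∧ C) = 1 − 0.00 = 1.00
B ∧ ~(~(C ↔ C) ∧ C) = min(0.17, 1.00) = 0.17
~B ∧ (B ∧ ~(~(C ↔ C) ∧ C)) = min(0.83, 0.17) = 0.17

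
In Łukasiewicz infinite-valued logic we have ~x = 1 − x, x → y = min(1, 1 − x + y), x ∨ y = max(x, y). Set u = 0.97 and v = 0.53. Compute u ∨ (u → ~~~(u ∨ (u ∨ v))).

u ∨ v = max(0.97, 0.53) = 0.97
u ∨ (u ∨ v) = max(0.97, 0.97) = 0.97
~(u ∨ (u ∨ v)) = 1 − 0.97 = 0.03
~~(u ∨ (u ∨ v)) = 1 − 0.03 = 0.97
~~~(u ∨ (u ∨ v)) = 1 − 0.97 = 0.03
u → ~~~(u ∨ (u ∨ v)) = min(1, 1 − 0.97 + 0.03) = min(1, 0.06) = 0.06
u ∨ (u → ~~~(u ∨ (u ∨ v))) = max(0.97, 0.06) = 0.97

0.97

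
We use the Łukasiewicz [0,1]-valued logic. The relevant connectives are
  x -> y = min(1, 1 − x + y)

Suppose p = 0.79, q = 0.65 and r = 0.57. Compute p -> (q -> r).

q -> r = min(1, 1 − 0.65 + 0.57) = min(1, 0.92) = 0.92
p -> (q -> r) = min(1, 1 − 0.79 + 0.92) = min(1, 1.13) = 1.00

1.00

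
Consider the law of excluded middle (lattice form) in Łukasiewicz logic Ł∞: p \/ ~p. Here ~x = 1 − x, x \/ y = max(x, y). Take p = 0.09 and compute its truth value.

~p = 1 − 0.09 = 0.91
p \/ ~p = max(0.09, 0.91) = 0.91
(The value 0.91 < 1 shows this instance is not satisfied; not a Ł∞-tautology — its value is max(a, 1−a).)

0.91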